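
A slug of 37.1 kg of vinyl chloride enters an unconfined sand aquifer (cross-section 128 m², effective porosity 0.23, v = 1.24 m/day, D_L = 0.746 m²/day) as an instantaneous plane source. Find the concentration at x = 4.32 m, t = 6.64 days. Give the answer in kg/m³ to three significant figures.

For an instantaneous plane source, C(x,t) = M/(n_e·A·√(4πDt)) · exp(−(x−vt)²/(4Dt)), with n_e·A the pore (flow) area.
Plume center vt = 1.24 × 6.64 = 8.2336 m, so the well at 4.32 m is 3.9136 m upgradient of the peak.
√(4πDt) = 7.890 m, giving peak height M/(n_e·A·√(4πDt)) = 37.1/(0.23 × 128 × 7.890) = 0.1597 kg/m³.
(x−vt)²/(4Dt) = (-3.9136)²/(4 × 0.746 × 6.64) = 0.7730; exp(−0.7730) = 0.4616.
C = 0.1597 × 0.4616 = 0.0737 kg/m³.

0.0737 kg/m³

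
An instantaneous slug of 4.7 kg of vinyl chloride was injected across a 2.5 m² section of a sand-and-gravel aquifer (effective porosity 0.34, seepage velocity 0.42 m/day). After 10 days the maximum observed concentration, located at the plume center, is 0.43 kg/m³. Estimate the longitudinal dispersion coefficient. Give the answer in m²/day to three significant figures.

1.32 m²/day

At the plume center C_max = M/(n_e·A·√(4πDt)), so D = M²/(4πt·(n_e·A·C_max)²).
n_e·A·C_max = 0.34 × 2.5 × 0.43 = 0.3655 kg/m.
D = 4.7²/(4π × 10 × 0.3655²) = 1.32 m²/day.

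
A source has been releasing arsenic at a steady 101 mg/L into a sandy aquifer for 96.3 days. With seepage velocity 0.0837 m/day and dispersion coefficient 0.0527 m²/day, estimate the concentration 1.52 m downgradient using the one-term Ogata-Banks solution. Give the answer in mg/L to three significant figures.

99.0 mg/L

For a continuous step input, C/C₀ ≈ ½·erfc((x−vt)/(2√(Dt))).
vt = 0.0837 × 96.3 = 8.06031 m and 2√(Dt) = 2√(0.0527 × 96.3) = 4.506 m.
Argument (x−vt)/(2√(Dt)) = (1.52 − 8.06031)/4.506 = -1.451; ½·erfc(-1.451) = 0.9799.
C = 101 × 0.9799 = 99.0 mg/L.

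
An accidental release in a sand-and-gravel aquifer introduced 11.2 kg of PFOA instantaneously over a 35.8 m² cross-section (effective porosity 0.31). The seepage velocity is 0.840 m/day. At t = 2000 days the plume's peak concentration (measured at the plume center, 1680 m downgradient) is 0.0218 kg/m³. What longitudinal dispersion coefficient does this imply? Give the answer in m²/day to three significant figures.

0.0853 m²/day

At the plume center C_max = M/(n_e·A·√(4πDt)), so D = M²/(4πt·(n_e·A·C_max)²).
n_e·A·C_max = 0.31 × 35.8 × 0.0218 = 0.2419 kg/m.
D = 11.2²/(4π × 2000 × 0.2419²) = 0.0853 m²/day.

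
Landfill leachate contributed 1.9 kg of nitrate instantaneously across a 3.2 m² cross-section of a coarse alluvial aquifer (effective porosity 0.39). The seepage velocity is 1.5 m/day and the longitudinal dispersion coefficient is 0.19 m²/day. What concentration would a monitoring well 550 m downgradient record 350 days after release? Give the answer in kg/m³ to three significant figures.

For an instantaneous plane source, C(x,t) = M/(n_e·A·√(4πDt)) · exp(−(x−vt)²/(4Dt)), with n_e·A the pore (flow) area.
Plume center vt = 1.5 × 350 = 525 m, so the well at 550 m is 25 m downgradient of the peak.
√(4πDt) = 28.91 m, giving peak height M/(n_e·A·√(4πDt)) = 1.9/(0.39 × 3.2 × 28.91) = 0.05266 kg/m³.
(x−vt)²/(4Dt) = (25)²/(4 × 0.19 × 350) = 2.350; exp(−2.350) = 0.09537.
C = 0.05266 × 0.09537 = 0.00502 kg/m³.

0.00502 kg/m³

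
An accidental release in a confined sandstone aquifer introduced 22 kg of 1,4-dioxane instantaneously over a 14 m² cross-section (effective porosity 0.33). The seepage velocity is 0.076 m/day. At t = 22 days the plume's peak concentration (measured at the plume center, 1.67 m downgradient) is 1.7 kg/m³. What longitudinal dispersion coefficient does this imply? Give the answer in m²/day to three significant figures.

0.0284 m²/day

At the plume center C_max = M/(n_e·A·√(4πDt)), so D = M²/(4πt·(n_e·A·C_max)²).
n_e·A·C_max = 0.33 × 14 × 1.7 = 7.854 kg/m.
D = 22²/(4π × 22 × 7.854²) = 0.0284 m²/day.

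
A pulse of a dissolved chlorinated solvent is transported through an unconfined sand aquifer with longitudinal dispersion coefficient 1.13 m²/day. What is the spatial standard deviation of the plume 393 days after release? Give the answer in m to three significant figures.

29.8 m

Dispersive spreading gives a Gaussian with σ² = 2Dt; advection only shifts the center.
σ = √(2 × 1.13 × 393) = 29.8 m.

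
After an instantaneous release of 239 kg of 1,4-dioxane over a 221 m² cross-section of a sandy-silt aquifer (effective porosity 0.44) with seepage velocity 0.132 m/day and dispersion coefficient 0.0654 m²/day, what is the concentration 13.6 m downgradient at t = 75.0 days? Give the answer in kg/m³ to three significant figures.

For an instantaneous plane source, C(x,t) = M/(n_e·A·√(4πDt)) · exp(−(x−vt)²/(4Dt)), with n_e·A the pore (flow) area.
Plume center vt = 0.132 × 75.0 = 9.9 m, so the well at 13.6 m is 3.7 m downgradient of the peak.
√(4πDt) = 7.851 m, giving peak height M/(n_e·A·√(4πDt)) = 239/(0.44 × 221 × 7.851) = 0.3131 kg/m³.
(x−vt)²/(4Dt) = (3.7)²/(4 × 0.0654 × 75.0) = 0.6978; exp(−0.6978) = 0.4977.
C = 0.3131 × 0.4977 = 0.156 kg/m³.

0.156 kg/m³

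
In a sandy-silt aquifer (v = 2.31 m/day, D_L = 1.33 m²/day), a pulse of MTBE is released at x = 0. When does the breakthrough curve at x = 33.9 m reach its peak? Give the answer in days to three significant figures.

For the 1D instantaneous-source solution, setting ∂C/∂t = 0 at fixed x gives v²t² + 2Dt − x² = 0, so t = (√(D² + v²x²) − D)/v².
√(D² + v²x²) = √(1.33² + 2.31² × 33.9²) = 78.32; v² = 5.3361.
t = (78.32 − 1.33)/5.3361 = 14.4 days (vs. the pure-advection estimate x/v = 14.7 d).

14.4 days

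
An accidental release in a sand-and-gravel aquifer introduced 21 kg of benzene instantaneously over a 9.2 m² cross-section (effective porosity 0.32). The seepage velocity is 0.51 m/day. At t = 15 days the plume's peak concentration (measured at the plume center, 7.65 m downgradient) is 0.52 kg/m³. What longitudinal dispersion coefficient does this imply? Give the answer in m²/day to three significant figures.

0.998 m²/day

At the plume center C_max = M/(n_e·A·√(4πDt)), so D = M²/(4πt·(n_e·A·C_max)²).
n_e·A·C_max = 0.32 × 9.2 × 0.52 = 1.531 kg/m.
D = 21²/(4π × 15 × 1.531²) = 0.998 m²/day.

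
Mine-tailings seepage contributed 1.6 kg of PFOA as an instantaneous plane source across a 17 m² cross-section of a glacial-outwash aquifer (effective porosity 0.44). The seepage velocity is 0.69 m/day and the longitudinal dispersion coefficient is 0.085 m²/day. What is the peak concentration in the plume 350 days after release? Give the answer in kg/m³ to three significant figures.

The peak of an instantaneous 1D plume sits at x = vt; there the Gaussian factor is 1 and C_max = M/(n_e·A·√(4πDt)), where n_e·A is the pore area the mass is dissolved in.
√(4πDt) = √(4π × 0.085 × 350) = 19.34 m, so C_max = 1.6/(0.44 × 17 × 19.34) = 0.0111 kg/m³.

0.0111 kg/m³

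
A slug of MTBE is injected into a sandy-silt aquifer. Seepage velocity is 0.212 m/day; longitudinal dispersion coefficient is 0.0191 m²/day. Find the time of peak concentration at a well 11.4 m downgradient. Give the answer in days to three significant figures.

For the 1D instantaneous-source solution, setting ∂C/∂t = 0 at fixed x gives v²t² + 2Dt − x² = 0, so t = (√(D² + v²x²) − D)/v².
√(D² + v²x²) = √(0.0191² + 0.212² × 11.4²) = 2.417; v² = 0.044944.
t = (2.417 − 0.0191)/0.044944 = 53.4 days (vs. the pure-advection estimate x/v = 53.8 d).

53.4 days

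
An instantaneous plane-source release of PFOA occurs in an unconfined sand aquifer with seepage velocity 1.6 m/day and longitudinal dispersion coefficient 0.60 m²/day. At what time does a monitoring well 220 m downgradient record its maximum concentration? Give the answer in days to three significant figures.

For the 1D instantaneous-source solution, setting ∂C/∂t = 0 at fixed x gives v²t² + 2Dt − x² = 0, so t = (√(D² + v²x²) − D)/v².
√(D² + v²x²) = √(0.60² + 1.6² × 220²) = 352.0; v² = 2.56.
t = (352.0 − 0.60)/2.56 = 137 days (vs. the pure-advection estimate x/v = 138 d).

137 days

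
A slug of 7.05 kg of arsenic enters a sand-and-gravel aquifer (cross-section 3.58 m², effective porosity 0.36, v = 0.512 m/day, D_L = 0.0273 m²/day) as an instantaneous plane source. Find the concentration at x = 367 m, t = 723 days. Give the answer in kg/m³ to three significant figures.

For an instantaneous plane source, C(x,t) = M/(n_e·A·√(4πDt)) · exp(−(x−vt)²/(4Dt)), with n_e·A the pore (flow) area.
Plume center vt = 0.512 × 723 = 370.176 m, so the well at 367 m is 3.176 m upgradient of the peak.
√(4πDt) = 15.75 m, giving peak height M/(n_e·A·√(4πDt)) = 7.05/(0.36 × 3.58 × 15.75) = 0.3473 kg/m³.
(x−vt)²/(4Dt) = (-3.176)²/(4 × 0.0273 × 723) = 0.1278; exp(−0.1278) = 0.8800.
C = 0.3473 × 0.8800 = 0.306 kg/m³.

0.306 kg/m³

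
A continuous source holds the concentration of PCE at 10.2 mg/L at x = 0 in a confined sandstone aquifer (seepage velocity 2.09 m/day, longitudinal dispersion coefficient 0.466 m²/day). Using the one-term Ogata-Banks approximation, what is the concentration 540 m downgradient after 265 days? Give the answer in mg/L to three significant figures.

8.27 mg/L

For a continuous step input, C/C₀ ≈ ½·erfc((x−vt)/(2√(Dt))).
vt = 2.09 × 265 = 553.85 m and 2√(Dt) = 2√(0.466 × 265) = 22.23 m.
Argument (x−vt)/(2√(Dt)) = (540 − 553.85)/22.23 = -0.6230; ½·erfc(-0.6230) = 0.8109.
C = 10.2 × 0.8109 = 8.27 mg/L.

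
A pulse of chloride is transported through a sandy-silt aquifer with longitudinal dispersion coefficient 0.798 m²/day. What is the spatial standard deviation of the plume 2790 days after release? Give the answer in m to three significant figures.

66.7 m

Dispersive spreading gives a Gaussian with σ² = 2Dt; advection only shifts the center.
σ = √(2 × 0.798 × 2790) = 66.7 m.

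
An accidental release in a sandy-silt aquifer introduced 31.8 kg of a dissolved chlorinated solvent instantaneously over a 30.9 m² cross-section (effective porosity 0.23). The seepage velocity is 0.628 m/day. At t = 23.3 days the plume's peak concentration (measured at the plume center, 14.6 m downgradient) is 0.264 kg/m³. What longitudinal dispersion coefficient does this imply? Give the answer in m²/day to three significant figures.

0.981 m²/day

At the plume center C_max = M/(n_e·A·√(4πDt)), so D = M²/(4πt·(n_e·A·C_max)²).
n_e·A·C_max = 0.23 × 30.9 × 0.264 = 1.876 kg/m.
D = 31.8²/(4π × 23.3 × 1.876²) = 0.981 m²/day.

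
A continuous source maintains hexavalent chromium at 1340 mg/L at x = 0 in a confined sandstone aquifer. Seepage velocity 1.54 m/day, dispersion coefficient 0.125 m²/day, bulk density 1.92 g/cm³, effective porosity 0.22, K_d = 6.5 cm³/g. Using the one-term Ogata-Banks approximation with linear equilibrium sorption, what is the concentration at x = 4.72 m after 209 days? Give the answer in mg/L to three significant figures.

1090 mg/L

Retardation factor R = 1 + ρ_b·K_d/n = 1 + 1.92 × 6.5/0.22 = 57.73.
Sorption retards both mechanisms: v_R = v/R = 0.02668 m/day, D_R = D/R = 0.002165 m²/day.
v_R·t = 0.02668 × 209 = 5.57612 m; 2√(D_R t) = 1.345 m; argument = (4.72 − 5.57612)/1.345 = -0.6365.
C = C₀ × ½·erfc(-0.6365) = 1340 × 0.8160 = 1090 mg/L.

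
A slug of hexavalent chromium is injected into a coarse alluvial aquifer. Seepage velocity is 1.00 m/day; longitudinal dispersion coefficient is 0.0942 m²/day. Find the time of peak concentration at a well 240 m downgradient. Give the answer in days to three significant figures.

240 days

For the 1D instantaneous-source solution, setting ∂C/∂t = 0 at fixed x gives v²t² + 2Dt − x² = 0, so t = (√(D² + v²x²) − D)/v².
√(D² + v²x²) = √(0.0942² + 1.00² × 240²) = 240.0; v² = 1.
t = (240.0 − 0.0942)/1 = 240 days (vs. the pure-advection estimate x/v = 240 d).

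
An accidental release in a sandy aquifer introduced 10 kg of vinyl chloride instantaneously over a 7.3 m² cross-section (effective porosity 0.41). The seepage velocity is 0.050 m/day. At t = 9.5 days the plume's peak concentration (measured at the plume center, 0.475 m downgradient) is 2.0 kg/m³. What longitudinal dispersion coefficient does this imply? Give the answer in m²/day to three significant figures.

At the plume center C_max = M/(n_e·A·√(4πDt)), so D = M²/(4πt·(n_e·A·C_max)²).
n_e·A·C_max = 0.41 × 7.3 × 2.0 = 5.986 kg/m.
D = 10²/(4π × 9.5 × 5.986²) = 0.0234 m²/day.

0.0234 m²/day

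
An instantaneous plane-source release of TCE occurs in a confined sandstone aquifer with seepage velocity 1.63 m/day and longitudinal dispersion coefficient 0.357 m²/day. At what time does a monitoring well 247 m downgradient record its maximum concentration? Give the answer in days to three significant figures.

For the 1D instantaneous-source solution, setting ∂C/∂t = 0 at fixed x gives v²t² + 2Dt − x² = 0, so t = (√(D² + v²x²) − D)/v².
√(D² + v²x²) = √(0.357² + 1.63² × 247²) = 402.6; v² = 2.6569.
t = (402.6 − 0.357)/2.6569 = 151 days (vs. the pure-advection estimate x/v = 152 d).

151 days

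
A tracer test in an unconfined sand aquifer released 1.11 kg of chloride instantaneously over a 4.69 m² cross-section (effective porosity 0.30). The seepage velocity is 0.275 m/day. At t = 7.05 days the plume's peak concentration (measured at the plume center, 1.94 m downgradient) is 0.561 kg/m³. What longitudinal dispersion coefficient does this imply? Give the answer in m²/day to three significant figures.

At the plume center C_max = M/(n_e·A·√(4πDt)), so D = M²/(4πt·(n_e·A·C_max)²).
n_e·A·C_max = 0.30 × 4.69 × 0.561 = 0.7893 kg/m.
D = 1.11²/(4π × 7.05 × 0.7893²) = 0.0223 m²/day.

0.0223 m²/day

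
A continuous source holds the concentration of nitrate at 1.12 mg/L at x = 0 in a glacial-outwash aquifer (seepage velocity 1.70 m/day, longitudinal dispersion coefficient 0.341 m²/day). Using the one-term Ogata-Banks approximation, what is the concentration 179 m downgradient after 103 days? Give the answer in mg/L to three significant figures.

0.359 mg/L

For a continuous step input, C/C₀ ≈ ½·erfc((x−vt)/(2√(Dt))).
vt = 1.70 × 103 = 175.1 m and 2√(Dt) = 2√(0.341 × 103) = 11.85 m.
Argument (x−vt)/(2√(Dt)) = (179 − 175.1)/11.85 = 0.3291; ½·erfc(0.3291) = 0.3208.
C = 1.12 × 0.3208 = 0.359 mg/L.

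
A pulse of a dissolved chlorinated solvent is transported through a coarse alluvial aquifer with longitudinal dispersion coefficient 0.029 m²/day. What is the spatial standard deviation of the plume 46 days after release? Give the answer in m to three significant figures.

1.63 m

Dispersive spreading gives a Gaussian with σ² = 2Dt; advection only shifts the center.
σ = √(2 × 0.029 × 46) = 1.63 m.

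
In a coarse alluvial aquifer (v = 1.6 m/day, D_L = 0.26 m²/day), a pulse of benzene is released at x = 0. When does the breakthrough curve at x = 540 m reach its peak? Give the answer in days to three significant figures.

For the 1D instantaneous-source solution, setting ∂C/∂t = 0 at fixed x gives v²t² + 2Dt − x² = 0, so t = (√(D² + v²x²) − D)/v².
√(D² + v²x²) = √(0.26² + 1.6² × 540²) = 864.0; v² = 2.56.
t = (864.0 − 0.26)/2.56 = 337 days (vs. the pure-advection estimate x/v = 338 d).

337 days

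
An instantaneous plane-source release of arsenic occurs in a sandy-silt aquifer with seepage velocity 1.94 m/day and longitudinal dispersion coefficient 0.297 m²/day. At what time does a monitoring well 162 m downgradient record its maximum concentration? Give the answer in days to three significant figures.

83.4 days

For the 1D instantaneous-source solution, setting ∂C/∂t = 0 at fixed x gives v²t² + 2Dt − x² = 0, so t = (√(D² + v²x²) − D)/v².
√(D² + v²x²) = √(0.297² + 1.94² × 162²) = 314.3; v² = 3.7636.
t = (314.3 − 0.297)/3.7636 = 83.4 days (vs. the pure-advection estimate x/v = 83.5 d).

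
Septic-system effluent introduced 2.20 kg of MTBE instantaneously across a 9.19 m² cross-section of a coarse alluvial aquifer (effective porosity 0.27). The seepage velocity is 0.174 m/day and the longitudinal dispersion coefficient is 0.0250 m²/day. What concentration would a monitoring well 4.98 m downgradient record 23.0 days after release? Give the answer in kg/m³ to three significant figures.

0.218 kg/m³

For an instantaneous plane source, C(x,t) = M/(n_e·A·√(4πDt)) · exp(−(x−vt)²/(4Dt)), with n_e·A the pore (flow) area.
Plume center vt = 0.174 × 23.0 = 4.002 m, so the well at 4.98 m is 0.978 m downgradient of the peak.
√(4πDt) = 2.688 m, giving peak height M/(n_e·A·√(4πDt)) = 2.20/(0.27 × 9.19 × 2.688) = 0.3298 kg/m³.
(x−vt)²/(4Dt) = (0.978)²/(4 × 0.0250 × 23.0) = 0.4159; exp(−0.4159) = 0.6597.
C = 0.3298 × 0.6597 = 0.218 kg/m³.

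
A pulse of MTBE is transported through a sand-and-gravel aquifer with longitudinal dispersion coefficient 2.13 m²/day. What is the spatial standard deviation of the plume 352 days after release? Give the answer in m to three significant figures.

38.7 m

Dispersive spreading gives a Gaussian with σ² = 2Dt; advection only shifts the center.
σ = √(2 × 2.13 × 352) = 38.7 m.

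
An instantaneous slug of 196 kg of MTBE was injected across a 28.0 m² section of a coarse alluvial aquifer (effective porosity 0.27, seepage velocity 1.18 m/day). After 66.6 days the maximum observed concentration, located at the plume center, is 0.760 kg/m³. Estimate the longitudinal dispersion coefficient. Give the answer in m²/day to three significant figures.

1.39 m²/day

At the plume center C_max = M/(n_e·A·√(4πDt)), so D = M²/(4πt·(n_e·A·C_max)²).
n_e·A·C_max = 0.27 × 28.0 × 0.760 = 5.746 kg/m.
D = 196²/(4π × 66.6 × 5.746²) = 1.39 m²/day.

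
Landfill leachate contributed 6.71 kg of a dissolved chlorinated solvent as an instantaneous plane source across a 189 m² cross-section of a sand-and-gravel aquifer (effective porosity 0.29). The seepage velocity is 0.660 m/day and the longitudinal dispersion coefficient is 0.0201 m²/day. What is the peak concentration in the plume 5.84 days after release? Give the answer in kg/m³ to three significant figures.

The peak of an instantaneous 1D plume sits at x = vt; there the Gaussian factor is 1 and C_max = M/(n_e·A·√(4πDt)), where n_e·A is the pore area the mass is dissolved in.
√(4πDt) = √(4π × 0.0201 × 5.84) = 1.215 m, so C_max = 6.71/(0.29 × 189 × 1.215) = 0.101 kg/m³.

0.101 kg/m³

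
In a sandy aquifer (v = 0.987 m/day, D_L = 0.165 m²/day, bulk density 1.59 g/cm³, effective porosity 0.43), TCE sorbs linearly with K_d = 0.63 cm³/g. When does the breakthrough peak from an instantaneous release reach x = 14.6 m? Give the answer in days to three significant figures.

Retardation factor R = 1 + ρ_b·K_d/n = 1 + 1.59 × 0.63/0.43 = 3.330.
Sorption retards both mechanisms: v_R = v/R = 0.2964 m/day, D_R = D/R = 0.04955 m²/day.
Peak time from v_R²t² + 2D_R t − x² = 0: t = (√(D_R² + v_R²x²) − D_R)/v_R².
√(D_R² + v_R²x²) = √(0.04955² + 0.2964² × 14.6²) = 4.328; v_R² = 0.08785.
t = (4.328 − 0.04955)/0.08785 = 48.7 days.

48.7 days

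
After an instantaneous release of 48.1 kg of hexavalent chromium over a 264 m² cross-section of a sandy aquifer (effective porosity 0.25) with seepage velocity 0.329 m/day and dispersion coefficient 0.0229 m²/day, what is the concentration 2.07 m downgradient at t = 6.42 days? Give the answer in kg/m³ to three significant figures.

For an instantaneous plane source, C(x,t) = M/(n_e·A·√(4πDt)) · exp(−(x−vt)²/(4Dt)), with n_e·A the pore (flow) area.
Plume center vt = 0.329 × 6.42 = 2.11218 m, so the well at 2.07 m is 0.04218 m upgradient of the peak.
√(4πDt) = 1.359 m, giving peak height M/(n_e·A·√(4πDt)) = 48.1/(0.25 × 264 × 1.359) = 0.5363 kg/m³.
(x−vt)²/(4Dt) = (-0.04218)²/(4 × 0.0229 × 6.42) = 0.003025; exp(−0.003025) = 0.9970.
C = 0.5363 × 0.9970 = 0.535 kg/m³.

0.535 kg/m³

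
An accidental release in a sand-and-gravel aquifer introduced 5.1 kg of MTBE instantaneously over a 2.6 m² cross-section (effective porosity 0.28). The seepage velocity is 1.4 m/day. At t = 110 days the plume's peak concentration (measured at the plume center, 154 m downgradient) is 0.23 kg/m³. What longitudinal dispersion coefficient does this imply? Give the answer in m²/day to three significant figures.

At the plume center C_max = M/(n_e·A·√(4πDt)), so D = M²/(4πt·(n_e·A·C_max)²).
n_e·A·C_max = 0.28 × 2.6 × 0.23 = 0.1674 kg/m.
D = 5.1²/(4π × 110 × 0.1674²) = 0.671 m²/day.

0.671 m²/day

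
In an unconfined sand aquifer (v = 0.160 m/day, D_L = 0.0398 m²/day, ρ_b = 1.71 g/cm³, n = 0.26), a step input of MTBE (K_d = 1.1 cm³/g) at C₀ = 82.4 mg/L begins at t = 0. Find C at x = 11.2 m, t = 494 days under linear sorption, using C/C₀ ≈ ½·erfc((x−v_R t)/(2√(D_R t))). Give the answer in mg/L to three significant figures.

19.1 mg/L

Retardation factor R = 1 + ρ_b·K_d/n = 1 + 1.71 × 1.1/0.26 = 8.235.
Sorption retards both mechanisms: v_R = v/R = 0.01943 m/day, D_R = D/R = 0.004833 m²/day.
v_R·t = 0.01943 × 494 = 9.59842 m; 2√(D_R t) = 3.090 m; argument = (11.2 − 9.59842)/3.090 = 0.5183.
C = C₀ × ½·erfc(0.5183) = 82.4 × 0.2318 = 19.1 mg/L.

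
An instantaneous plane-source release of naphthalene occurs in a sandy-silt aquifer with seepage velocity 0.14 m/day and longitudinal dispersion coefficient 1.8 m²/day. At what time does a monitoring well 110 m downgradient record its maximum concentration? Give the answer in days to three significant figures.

For the 1D instantaneous-source solution, setting ∂C/∂t = 0 at fixed x gives v²t² + 2Dt − x² = 0, so t = (√(D² + v²x²) − D)/v².
√(D² + v²x²) = √(1.8² + 0.14² × 110²) = 15.50; v² = 0.0196.
t = (15.50 − 1.8)/0.0196 = 699 days (vs. the pure-advection estimate x/v = 786 d).

699 days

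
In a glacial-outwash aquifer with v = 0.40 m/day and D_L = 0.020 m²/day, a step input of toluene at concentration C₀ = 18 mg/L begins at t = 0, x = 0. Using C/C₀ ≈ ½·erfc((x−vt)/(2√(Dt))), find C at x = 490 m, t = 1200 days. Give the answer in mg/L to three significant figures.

1.34 mg/L

For a continuous step input, C/C₀ ≈ ½·erfc((x−vt)/(2√(Dt))).
vt = 0.40 × 1200 = 480 m and 2√(Dt) = 2√(0.020 × 1200) = 9.798 m.
Argument (x−vt)/(2√(Dt)) = (490 − 480)/9.798 = 1.021; ½·erfc(1.021) = 0.07438.
C = 18 × 0.07438 = 1.34 mg/L.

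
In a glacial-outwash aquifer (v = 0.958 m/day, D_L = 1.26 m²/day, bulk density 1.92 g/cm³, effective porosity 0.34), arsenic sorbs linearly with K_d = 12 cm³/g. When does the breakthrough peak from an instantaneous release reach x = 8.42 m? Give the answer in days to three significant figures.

Retardation factor R = 1 + ρ_b·K_d/n = 1 + 1.92 × 12/0.34 = 68.76.
Sorption retards both mechanisms: v_R = v/R = 0.01393 m/day, D_R = D/R = 0.01832 m²/day.
Peak time from v_R²t² + 2D_R t − x² = 0: t = (√(D_R² + v_R²x²) − D_R)/v_R².
√(D_R² + v_R²x²) = √(0.01832² + 0.01393² × 8.42²) = 0.1187; v_R² = 0.0001940.
t = (0.1187 − 0.01832)/0.0001940 = 517 days.

517 days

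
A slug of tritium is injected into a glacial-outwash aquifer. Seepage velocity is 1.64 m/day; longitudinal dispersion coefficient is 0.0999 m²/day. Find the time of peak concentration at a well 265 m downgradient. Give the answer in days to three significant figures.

For the 1D instantaneous-source solution, setting ∂C/∂t = 0 at fixed x gives v²t² + 2Dt − x² = 0, so t = (√(D² + v²x²) − D)/v².
√(D² + v²x²) = √(0.0999² + 1.64² × 265²) = 434.6; v² = 2.6896.
t = (434.6 − 0.0999)/2.6896 = 162 days (vs. the pure-advection estimate x/v = 162 d).

162 days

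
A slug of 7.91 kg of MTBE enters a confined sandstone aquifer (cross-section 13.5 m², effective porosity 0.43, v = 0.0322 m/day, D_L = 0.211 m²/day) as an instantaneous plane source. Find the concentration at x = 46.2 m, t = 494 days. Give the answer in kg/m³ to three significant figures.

For an instantaneous plane source, C(x,t) = M/(n_e·A·√(4πDt)) · exp(−(x−vt)²/(4Dt)), with n_e·A the pore (flow) area.
Plume center vt = 0.0322 × 494 = 15.9068 m, so the well at 46.2 m is 30.2932 m downgradient of the peak.
√(4πDt) = 36.19 m, giving peak height M/(n_e·A·√(4πDt)) = 7.91/(0.43 × 13.5 × 36.19) = 0.03765 kg/m³.
(x−vt)²/(4Dt) = (30.2932)²/(4 × 0.211 × 494) = 2.201; exp(−2.201) = 0.1107.
C = 0.03765 × 0.1107 = 0.00417 kg/m³.

0.00417 kg/m³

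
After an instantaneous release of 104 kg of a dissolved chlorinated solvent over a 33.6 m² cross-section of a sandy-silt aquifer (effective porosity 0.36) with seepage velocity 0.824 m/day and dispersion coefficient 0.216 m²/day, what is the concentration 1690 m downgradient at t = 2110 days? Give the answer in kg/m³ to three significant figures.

0.0310 kg/m³

For an instantaneous plane source, C(x,t) = M/(n_e·A·√(4πDt)) · exp(−(x−vt)²/(4Dt)), with n_e·A the pore (flow) area.
Plume center vt = 0.824 × 2110 = 1738.64 m, so the well at 1690 m is 48.64 m upgradient of the peak.
√(4πDt) = 75.68 m, giving peak height M/(n_e·A·√(4πDt)) = 104/(0.36 × 33.6 × 75.68) = 0.1136 kg/m³.
(x−vt)²/(4Dt) = (-48.64)²/(4 × 0.216 × 2110) = 1.298; exp(−1.298) = 0.2731.
C = 0.1136 × 0.2731 = 0.0310 kg/m³.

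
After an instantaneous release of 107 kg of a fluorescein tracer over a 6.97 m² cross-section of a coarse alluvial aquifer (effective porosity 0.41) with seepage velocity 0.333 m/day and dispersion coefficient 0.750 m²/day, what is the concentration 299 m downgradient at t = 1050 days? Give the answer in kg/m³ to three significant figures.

For an instantaneous plane source, C(x,t) = M/(n_e·A·√(4πDt)) · exp(−(x−vt)²/(4Dt)), with n_e·A the pore (flow) area.
Plume center vt = 0.333 × 1050 = 349.65 m, so the well at 299 m is 50.65 m upgradient of the peak.
√(4πDt) = 99.48 m, giving peak height M/(n_e·A·√(4πDt)) = 107/(0.41 × 6.97 × 99.48) = 0.3764 kg/m³.
(x−vt)²/(4Dt) = (-50.65)²/(4 × 0.750 × 1050) = 0.8144; exp(−0.8144) = 0.4429.
C = 0.3764 × 0.4429 = 0.167 kg/m³.

0.167 kg/m³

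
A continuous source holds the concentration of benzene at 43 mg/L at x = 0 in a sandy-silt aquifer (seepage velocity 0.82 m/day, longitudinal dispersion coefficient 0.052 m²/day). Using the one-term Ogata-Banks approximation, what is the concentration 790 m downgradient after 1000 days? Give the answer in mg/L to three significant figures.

42.9 mg/L

For a continuous step input, C/C₀ ≈ ½·erfc((x−vt)/(2√(Dt))).
vt = 0.82 × 1000 = 820 m and 2√(Dt) = 2√(0.052 × 1000) = 14.42 m.
Argument (x−vt)/(2√(Dt)) = (790 − 820)/14.42 = -2.080; ½·erfc(-2.080) = 0.9984.
C = 43 × 0.9984 = 42.9 mg/L.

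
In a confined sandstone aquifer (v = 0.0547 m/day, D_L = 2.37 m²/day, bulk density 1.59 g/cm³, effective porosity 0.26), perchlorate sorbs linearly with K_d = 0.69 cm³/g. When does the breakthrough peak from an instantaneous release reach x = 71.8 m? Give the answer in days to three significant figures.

Retardation factor R = 1 + ρ_b·K_d/n = 1 + 1.59 × 0.69/0.26 = 5.220.
Sorption retards both mechanisms: v_R = v/R = 0.01048 m/day, D_R = D/R = 0.4540 m²/day.
Peak time from v_R²t² + 2D_R t − x² = 0: t = (√(D_R² + v_R²x²) − D_R)/v_R².
√(D_R² + v_R²x²) = √(0.4540² + 0.01048² × 71.8²) = 0.8788; v_R² = 0.0001098.
t = (0.8788 − 0.4540)/0.0001098 = 3870 days.

3870 days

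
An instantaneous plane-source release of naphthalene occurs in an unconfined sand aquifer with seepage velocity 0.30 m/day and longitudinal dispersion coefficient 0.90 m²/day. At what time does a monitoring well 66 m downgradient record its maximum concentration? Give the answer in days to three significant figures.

For the 1D instantaneous-source solution, setting ∂C/∂t = 0 at fixed x gives v²t² + 2Dt − x² = 0, so t = (√(D² + v²x²) − D)/v².
√(D² + v²x²) = √(0.90² + 0.30² × 66²) = 19.82; v² = 0.09.
t = (19.82 − 0.90)/0.09 = 210 days (vs. the pure-advection estimate x/v = 220 d).

210 days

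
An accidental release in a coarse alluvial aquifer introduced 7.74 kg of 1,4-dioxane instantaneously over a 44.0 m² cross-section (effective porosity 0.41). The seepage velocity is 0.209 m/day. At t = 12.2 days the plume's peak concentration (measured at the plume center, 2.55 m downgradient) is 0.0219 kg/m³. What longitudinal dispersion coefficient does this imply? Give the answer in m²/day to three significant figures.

2.50 m²/day

At the plume center C_max = M/(n_e·A·√(4πDt)), so D = M²/(4πt·(n_e·A·C_max)²).
n_e·A·C_max = 0.41 × 44.0 × 0.0219 = 0.3951 kg/m.
D = 7.74²/(4π × 12.2 × 0.3951²) = 2.50 m²/day.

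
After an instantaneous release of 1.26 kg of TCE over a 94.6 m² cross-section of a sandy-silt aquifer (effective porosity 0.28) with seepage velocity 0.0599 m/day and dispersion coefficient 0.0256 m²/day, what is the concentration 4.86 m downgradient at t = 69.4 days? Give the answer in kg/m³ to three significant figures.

0.00939 kg/m³

For an instantaneous plane source, C(x,t) = M/(n_e·A·√(4πDt)) · exp(−(x−vt)²/(4Dt)), with n_e·A the pore (flow) area.
Plume center vt = 0.0599 × 69.4 = 4.15706 m, so the well at 4.86 m is 0.70294 m downgradient of the peak.
√(4πDt) = 4.725 m, giving peak height M/(n_e·A·√(4πDt)) = 1.26/(0.28 × 94.6 × 4.725) = 0.01007 kg/m³.
(x−vt)²/(4Dt) = (0.70294)²/(4 × 0.0256 × 69.4) = 0.06953; exp(−0.06953) = 0.9328.
C = 0.01007 × 0.9328 = 0.00939 kg/m³.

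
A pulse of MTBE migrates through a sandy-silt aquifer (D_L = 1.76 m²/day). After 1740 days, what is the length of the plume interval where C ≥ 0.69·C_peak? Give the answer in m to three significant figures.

135 m

The plume is Gaussian with σ = √(2Dt) = √(2 × 1.76 × 1740) = 78.26 m.
C/C_peak = exp(−Δx²/(2σ²)) = 0.69 ⇒ Δx = σ·√(−2 ln 0.69) = 78.26 × 0.8615 = 67.42 m.
Width = 2Δx = 135 m.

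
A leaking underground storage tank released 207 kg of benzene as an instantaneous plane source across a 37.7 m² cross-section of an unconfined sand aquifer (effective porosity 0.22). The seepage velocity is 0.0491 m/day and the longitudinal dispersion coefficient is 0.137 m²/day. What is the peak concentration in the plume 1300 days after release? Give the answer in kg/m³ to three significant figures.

0.528 kg/m³

The peak of an instantaneous 1D plume sits at x = vt; there the Gaussian factor is 1 and C_max = M/(n_e·A·√(4πDt)), where n_e·A is the pore area the mass is dissolved in.
√(4πDt) = √(4π × 0.137 × 1300) = 47.31 m, so C_max = 207/(0.22 × 37.7 × 47.31) = 0.528 kg/m³.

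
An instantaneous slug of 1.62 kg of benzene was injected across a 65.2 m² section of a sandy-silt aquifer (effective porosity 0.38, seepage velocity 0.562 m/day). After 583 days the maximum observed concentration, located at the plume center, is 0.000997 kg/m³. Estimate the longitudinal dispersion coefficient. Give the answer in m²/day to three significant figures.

0.587 m²/day

At the plume center C_max = M/(n_e·A·√(4πDt)), so D = M²/(4πt·(n_e·A·C_max)²).
n_e·A·C_max = 0.38 × 65.2 × 0.000997 = 0.02470 kg/m.
D = 1.62²/(4π × 583 × 0.02470²) = 0.587 m²/day.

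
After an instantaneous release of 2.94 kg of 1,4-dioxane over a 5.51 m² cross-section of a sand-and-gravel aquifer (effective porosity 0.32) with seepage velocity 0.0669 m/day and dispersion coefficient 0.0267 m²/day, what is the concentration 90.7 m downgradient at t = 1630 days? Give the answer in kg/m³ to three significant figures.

0.0103 kg/m³

For an instantaneous plane source, C(x,t) = M/(n_e·A·√(4πDt)) · exp(−(x−vt)²/(4Dt)), with n_e·A the pore (flow) area.
Plume center vt = 0.0669 × 1630 = 109.047 m, so the well at 90.7 m is 18.347 m upgradient of the peak.
√(4πDt) = 23.39 m, giving peak height M/(n_e·A·√(4πDt)) = 2.94/(0.32 × 5.51 × 23.39) = 0.07129 kg/m³.
(x−vt)²/(4Dt) = (-18.347)²/(4 × 0.0267 × 1630) = 1.934; exp(−1.934) = 0.1446.
C = 0.07129 × 0.1446 = 0.0103 kg/m³.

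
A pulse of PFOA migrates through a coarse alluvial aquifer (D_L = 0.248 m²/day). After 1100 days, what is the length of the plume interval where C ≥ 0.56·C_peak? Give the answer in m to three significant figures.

The plume is Gaussian with σ = √(2Dt) = √(2 × 0.248 × 1100) = 23.36 m.
C/C_peak = exp(−Δx²/(2σ²)) = 0.56 ⇒ Δx = σ·√(−2 ln 0.56) = 23.36 × 1.077 = 25.16 m.
Width = 2Δx = 50.3 m.

50.3 m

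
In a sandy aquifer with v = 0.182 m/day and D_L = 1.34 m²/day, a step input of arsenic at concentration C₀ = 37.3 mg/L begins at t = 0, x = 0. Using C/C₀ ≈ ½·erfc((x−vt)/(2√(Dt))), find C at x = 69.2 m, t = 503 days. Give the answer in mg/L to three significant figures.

27.2 mg/L

For a continuous step input, C/C₀ ≈ ½·erfc((x−vt)/(2√(Dt))).
vt = 0.182 × 503 = 91.546 m and 2√(Dt) = 2√(1.34 × 503) = 51.92 m.
Argument (x−vt)/(2√(Dt)) = (69.2 − 91.546)/51.92 = -0.4304; ½·erfc(-0.4304) = 0.7286.
C = 37.3 × 0.7286 = 27.2 mg/L.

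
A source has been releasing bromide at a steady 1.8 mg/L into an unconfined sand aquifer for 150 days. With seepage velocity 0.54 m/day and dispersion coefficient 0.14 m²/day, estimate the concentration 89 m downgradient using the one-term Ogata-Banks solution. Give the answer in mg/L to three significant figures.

0.195 mg/L

For a continuous step input, C/C₀ ≈ ½·erfc((x−vt)/(2√(Dt))).
vt = 0.54 × 150 = 81 m and 2√(Dt) = 2√(0.14 × 150) = 9.165 m.
Argument (x−vt)/(2√(Dt)) = (89 − 81)/9.165 = 0.8729; ½·erfc(0.8729) = 0.1085.
C = 1.8 × 0.1085 = 0.195 mg/L.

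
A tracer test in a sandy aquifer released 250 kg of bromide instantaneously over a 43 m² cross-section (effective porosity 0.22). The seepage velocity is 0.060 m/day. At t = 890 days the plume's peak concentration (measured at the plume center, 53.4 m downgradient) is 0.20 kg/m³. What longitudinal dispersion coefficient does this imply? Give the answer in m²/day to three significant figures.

1.56 m²/day

At the plume center C_max = M/(n_e·A·√(4πDt)), so D = M²/(4πt·(n_e·A·C_max)²).
n_e·A·C_max = 0.22 × 43 × 0.20 = 1.892 kg/m.
D = 250²/(4π × 890 × 1.892²) = 1.56 m²/day.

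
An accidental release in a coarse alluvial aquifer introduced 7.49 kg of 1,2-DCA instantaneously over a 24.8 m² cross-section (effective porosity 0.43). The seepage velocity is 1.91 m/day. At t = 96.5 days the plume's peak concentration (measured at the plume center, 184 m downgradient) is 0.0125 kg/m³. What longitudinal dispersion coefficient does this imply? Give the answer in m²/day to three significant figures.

2.60 m²/day

At the plume center C_max = M/(n_e·A·√(4πDt)), so D = M²/(4πt·(n_e·A·C_max)²).
n_e·A·C_max = 0.43 × 24.8 × 0.0125 = 0.1333 kg/m.
D = 7.49²/(4π × 96.5 × 0.1333²) = 2.60 m²/day.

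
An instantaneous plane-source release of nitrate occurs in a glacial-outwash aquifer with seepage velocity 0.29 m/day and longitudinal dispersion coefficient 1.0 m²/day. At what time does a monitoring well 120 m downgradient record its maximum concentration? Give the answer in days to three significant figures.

402 days

For the 1D instantaneous-source solution, setting ∂C/∂t = 0 at fixed x gives v²t² + 2Dt − x² = 0, so t = (√(D² + v²x²) − D)/v².
√(D² + v²x²) = √(1.0² + 0.29² × 120²) = 34.81; v² = 0.0841.
t = (34.81 − 1.0)/0.0841 = 402 days (vs. the pure-advection estimate x/v = 414 d).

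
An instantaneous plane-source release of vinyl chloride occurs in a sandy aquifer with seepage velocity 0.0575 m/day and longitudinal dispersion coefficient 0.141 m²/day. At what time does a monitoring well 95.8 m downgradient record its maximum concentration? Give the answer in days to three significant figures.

1620 days

For the 1D instantaneous-source solution, setting ∂C/∂t = 0 at fixed x gives v²t² + 2Dt − x² = 0, so t = (√(D² + v²x²) − D)/v².
√(D² + v²x²) = √(0.141² + 0.0575² × 95.8²) = 5.510; v² = 0.00330625.
t = (5.510 − 0.141)/0.00330625 = 1620 days (vs. the pure-advection estimate x/v = 1670 d).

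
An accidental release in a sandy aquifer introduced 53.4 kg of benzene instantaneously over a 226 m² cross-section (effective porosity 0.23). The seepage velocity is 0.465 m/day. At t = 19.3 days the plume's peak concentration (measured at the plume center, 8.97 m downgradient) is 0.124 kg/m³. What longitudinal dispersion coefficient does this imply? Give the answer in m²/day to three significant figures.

0.283 m²/day

At the plume center C_max = M/(n_e·A·√(4πDt)), so D = M²/(4πt·(n_e·A·C_max)²).
n_e·A·C_max = 0.23 × 226 × 0.124 = 6.446 kg/m.
D = 53.4²/(4π × 19.3 × 6.446²) = 0.283 m²/day.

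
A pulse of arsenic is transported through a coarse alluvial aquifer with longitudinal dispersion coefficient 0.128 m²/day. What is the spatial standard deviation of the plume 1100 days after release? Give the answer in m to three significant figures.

16.8 m

Dispersive spreading gives a Gaussian with σ² = 2Dt; advection only shifts the center.
σ = √(2 × 0.128 × 1100) = 16.8 m.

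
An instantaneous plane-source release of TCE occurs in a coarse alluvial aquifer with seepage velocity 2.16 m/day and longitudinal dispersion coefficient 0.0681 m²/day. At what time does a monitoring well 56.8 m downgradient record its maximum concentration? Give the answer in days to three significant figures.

For the 1D instantaneous-source solution, setting ∂C/∂t = 0 at fixed x gives v²t² + 2Dt − x² = 0, so t = (√(D² + v²x²) − D)/v².
√(D² + v²x²) = √(0.0681² + 2.16² × 56.8²) = 122.7; v² = 4.6656.
t = (122.7 − 0.0681)/4.6656 = 26.3 days (vs. the pure-advection estimate x/v = 26.3 d).

26.3 days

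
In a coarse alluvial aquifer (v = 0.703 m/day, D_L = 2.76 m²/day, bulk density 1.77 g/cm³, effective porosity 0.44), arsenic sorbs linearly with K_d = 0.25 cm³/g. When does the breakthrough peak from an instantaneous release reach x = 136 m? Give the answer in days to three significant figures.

377 days

Retardation factor R = 1 + ρ_b·K_d/n = 1 + 1.77 × 0.25/0.44 = 2.006.
Sorption retards both mechanisms: v_R = v/R = 0.3504 m/day, D_R = D/R = 1.376 m²/day.
Peak time from v_R²t² + 2D_R t − x² = 0: t = (√(D_R² + v_R²x²) − D_R)/v_R².
√(D_R² + v_R²x²) = √(1.376² + 0.3504² × 136²) = 47.67; v_R² = 0.1228.
t = (47.67 − 1.376)/0.1228 = 377 days.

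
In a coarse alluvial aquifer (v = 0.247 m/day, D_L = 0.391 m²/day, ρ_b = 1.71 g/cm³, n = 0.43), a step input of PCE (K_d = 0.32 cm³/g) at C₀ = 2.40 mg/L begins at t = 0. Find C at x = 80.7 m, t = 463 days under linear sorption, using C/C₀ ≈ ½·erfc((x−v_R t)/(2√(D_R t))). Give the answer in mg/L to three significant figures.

Retardation factor R = 1 + ρ_b·K_d/n = 1 + 1.71 × 0.32/0.43 = 2.273.
Sorption retards both mechanisms: v_R = v/R = 0.1087 m/day, D_R = D/R = 0.1720 m²/day.
v_R·t = 0.1087 × 463 = 50.3281 m; 2√(D_R t) = 17.85 m; argument = (80.7 − 50.3281)/17.85 = 1.702.
C = C₀ × ½·erfc(1.702) = 2.40 × 0.008042 = 0.0193 mg/L.

0.0193 mg/L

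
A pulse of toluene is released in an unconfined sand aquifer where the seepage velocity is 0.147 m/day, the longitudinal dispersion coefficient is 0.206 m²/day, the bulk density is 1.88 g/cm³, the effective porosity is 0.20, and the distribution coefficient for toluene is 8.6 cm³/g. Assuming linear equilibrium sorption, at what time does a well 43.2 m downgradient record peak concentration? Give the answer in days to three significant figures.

23300 days

Retardation factor R = 1 + ρ_b·K_d/n = 1 + 1.88 × 8.6/0.20 = 81.84.
Sorption retards both mechanisms: v_R = v/R = 0.001796 m/day, D_R = D/R = 0.002517 m²/day.
Peak time from v_R²t² + 2D_R t − x² = 0: t = (√(D_R² + v_R²x²) − D_R)/v_R².
√(D_R² + v_R²x²) = √(0.002517² + 0.001796² × 43.2²) = 0.07763; v_R² = 3.226e-06.
t = (0.07763 − 0.002517)/3.226e-06 = 23300 days.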